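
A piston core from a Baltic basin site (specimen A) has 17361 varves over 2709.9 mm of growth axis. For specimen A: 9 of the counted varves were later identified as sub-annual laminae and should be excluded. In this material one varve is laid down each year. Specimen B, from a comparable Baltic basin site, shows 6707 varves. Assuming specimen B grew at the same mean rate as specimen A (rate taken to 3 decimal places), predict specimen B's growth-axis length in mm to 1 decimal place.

1046.3 mm

Specimen A: correcting the raw count gives 17361 − 9 = 17352 true varves.
A: Extension rate ≈ 2709.9 / 17352 = 0.156 mm/year.
B's length ≈ 0.156 × 6707 = 1046.3 mm.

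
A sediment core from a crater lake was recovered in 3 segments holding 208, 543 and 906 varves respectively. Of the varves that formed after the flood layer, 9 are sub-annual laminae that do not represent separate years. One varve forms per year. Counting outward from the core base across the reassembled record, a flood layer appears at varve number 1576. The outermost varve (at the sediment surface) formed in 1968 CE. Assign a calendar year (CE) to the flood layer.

Total varves = 208 + 543 + 906 = 1657.
1657 − 1576 = 81 varves lie beyond the flood layer toward the sediment surface.
Removing the 9 false varves leaves 81 − 9 = 72 true varves beyond the flood layer.
1968 − 72 = 1896 CE.

1896 CE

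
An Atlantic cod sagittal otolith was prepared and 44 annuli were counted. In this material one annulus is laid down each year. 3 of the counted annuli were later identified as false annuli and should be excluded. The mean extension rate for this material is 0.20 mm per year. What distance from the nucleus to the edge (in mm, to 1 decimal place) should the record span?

8.2 mm

Adjusted count: 44 − 3 = 41 annuli.
Length ≈ 0.20 × 41 = 8.2 mm.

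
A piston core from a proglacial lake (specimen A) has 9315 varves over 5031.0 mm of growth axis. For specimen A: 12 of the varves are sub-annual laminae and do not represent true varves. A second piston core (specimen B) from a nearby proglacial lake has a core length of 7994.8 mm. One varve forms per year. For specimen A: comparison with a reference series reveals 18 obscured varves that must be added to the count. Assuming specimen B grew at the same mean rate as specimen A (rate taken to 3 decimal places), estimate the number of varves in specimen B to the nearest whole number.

Specimen A: true varve count = 9315 − 12 + 18 = 9321.
A: Mean rate = 5031.0 mm / 9321 years ≈ 0.540 mm per year.
B spans 7994.8 / 0.540 = 14805.19 years ≈ 14805 varves.

14805 varves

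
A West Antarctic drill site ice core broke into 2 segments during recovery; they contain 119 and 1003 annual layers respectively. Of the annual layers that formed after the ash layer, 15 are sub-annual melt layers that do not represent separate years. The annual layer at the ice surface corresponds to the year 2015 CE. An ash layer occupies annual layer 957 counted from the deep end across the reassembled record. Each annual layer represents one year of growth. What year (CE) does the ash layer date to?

1865 CE

Total annual layers = 119 + 1003 = 1122.
The ash layer sits at annual layer 957 from the deep end, so 1122 − 957 = 165 annual layers formed after it.
165 − 15 false = 150 true annual layers after the ash layer.
2015 − 150 = 1865 CE.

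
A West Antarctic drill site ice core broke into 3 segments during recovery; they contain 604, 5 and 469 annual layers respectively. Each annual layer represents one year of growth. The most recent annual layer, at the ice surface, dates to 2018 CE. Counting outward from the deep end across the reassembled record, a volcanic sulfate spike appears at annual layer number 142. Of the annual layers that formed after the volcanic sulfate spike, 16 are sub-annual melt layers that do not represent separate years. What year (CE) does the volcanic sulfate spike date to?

1098 CE

Total annual layers = 604 + 5 + 469 = 1078.
1078 − 142 = 936 annual layers lie beyond the volcanic sulfate spike toward the ice surface.
936 − 16 false = 920 true annual layers after the volcanic sulfate spike.
The annual layer at the ice surface is 2018 CE, so the volcanic sulfate spike dates to 2018 − 920 = 1098 CE.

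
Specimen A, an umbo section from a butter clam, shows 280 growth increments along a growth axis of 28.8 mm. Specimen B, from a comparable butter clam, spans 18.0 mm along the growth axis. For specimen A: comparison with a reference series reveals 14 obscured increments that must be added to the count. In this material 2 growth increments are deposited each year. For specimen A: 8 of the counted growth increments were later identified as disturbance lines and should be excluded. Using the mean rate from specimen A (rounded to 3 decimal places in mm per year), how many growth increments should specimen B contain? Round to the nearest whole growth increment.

Specimen A: true growth increment count = 280 − 8 + 14 = 286.
Specimen A: 286 growth increments at 2 per year is 286 / 2 = 143 years.
A: Extension rate ≈ 28.8 / 143 = 0.201 mm/year.
Specimen B: 18.0 mm / 0.201 mm per year = 89.55 years; at 2 growth increments per year that is 89.55 × 2 ≈ 179 growth increments.

179 growth increments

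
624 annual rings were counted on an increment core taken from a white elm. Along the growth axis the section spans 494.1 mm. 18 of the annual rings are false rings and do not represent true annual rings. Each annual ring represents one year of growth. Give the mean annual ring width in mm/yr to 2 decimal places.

Correcting the raw count gives 624 − 18 = 606 true annual rings.
Extension rate ≈ 494.1 / 606 = 0.82 mm/yr.

0.82 mm/yr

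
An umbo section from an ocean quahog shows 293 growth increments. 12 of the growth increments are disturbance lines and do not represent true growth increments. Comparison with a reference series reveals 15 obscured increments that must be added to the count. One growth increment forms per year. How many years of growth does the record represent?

296 years

Adjusted count: 293 − 12 + 15 = 296 growth increments.
One growth increment per year makes the duration 296 years.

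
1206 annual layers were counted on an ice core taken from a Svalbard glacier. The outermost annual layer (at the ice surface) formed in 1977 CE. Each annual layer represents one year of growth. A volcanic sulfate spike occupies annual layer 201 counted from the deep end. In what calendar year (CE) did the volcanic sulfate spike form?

Between annual layer 201 and the ice surface there are 1206 − 201 = 1005 annual layers.
Counting back 1005 years from 1977 CE places the volcanic sulfate spike in 1977 − 1005 = 972 CE.

972 CE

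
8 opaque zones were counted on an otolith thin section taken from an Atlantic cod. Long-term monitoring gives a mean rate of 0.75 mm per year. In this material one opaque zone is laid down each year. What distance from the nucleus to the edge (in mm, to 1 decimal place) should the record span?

8 years of growth are recorded.
Length ≈ 0.75 × 8 = 6.0 mm.

6.0 mm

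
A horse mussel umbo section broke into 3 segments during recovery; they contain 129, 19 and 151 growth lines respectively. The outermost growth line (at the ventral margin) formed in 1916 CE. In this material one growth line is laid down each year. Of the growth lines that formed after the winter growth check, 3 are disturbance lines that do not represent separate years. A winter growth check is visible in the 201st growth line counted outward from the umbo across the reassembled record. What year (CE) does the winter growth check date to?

Total growth lines = 129 + 19 + 151 = 299.
The winter growth check sits at growth line 201 from the umbo, so 299 − 201 = 98 growth lines formed after it.
98 − 3 false = 95 true growth lines after the winter growth check.
The growth line at the ventral margin is 1916 CE, so the winter growth check dates to 1916 − 95 = 1821 CE.

1821 CE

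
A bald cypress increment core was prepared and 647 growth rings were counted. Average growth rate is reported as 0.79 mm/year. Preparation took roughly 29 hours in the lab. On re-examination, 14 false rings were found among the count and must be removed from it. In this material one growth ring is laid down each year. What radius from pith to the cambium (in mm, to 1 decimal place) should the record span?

Adjusted count: 647 − 14 = 633 growth rings.
Predicted length = 0.79 mm/year × 633 years = 500.1 mm.

500.1 mm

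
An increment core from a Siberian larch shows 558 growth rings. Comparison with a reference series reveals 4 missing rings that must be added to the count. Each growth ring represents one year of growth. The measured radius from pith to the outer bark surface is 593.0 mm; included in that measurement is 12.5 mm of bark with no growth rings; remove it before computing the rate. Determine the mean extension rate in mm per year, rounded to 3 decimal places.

Adjusted count: 558 + 4 = 562 growth rings.
Removing the 12.5 mm offcut leaves 593.0 − 12.5 = 580.5 mm.
Mean rate = 580.5 mm / 562 years ≈ 1.033 mm per year.

1.033 mm per year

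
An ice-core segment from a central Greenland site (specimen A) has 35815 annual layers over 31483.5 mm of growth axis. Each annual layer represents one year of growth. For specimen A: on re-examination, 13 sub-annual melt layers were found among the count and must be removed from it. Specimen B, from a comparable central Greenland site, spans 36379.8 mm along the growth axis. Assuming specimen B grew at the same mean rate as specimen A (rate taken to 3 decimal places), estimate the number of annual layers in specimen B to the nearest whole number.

Specimen A: adjusted count: 35815 − 13 = 35802 annual layers.
A: Mean rate = 31483.5 mm / 35802 years ≈ 0.879 mm/yr.
For B, 36379.8 / 0.879 = 41387.71 years ≈ 41388 annual layers.

41388 annual layers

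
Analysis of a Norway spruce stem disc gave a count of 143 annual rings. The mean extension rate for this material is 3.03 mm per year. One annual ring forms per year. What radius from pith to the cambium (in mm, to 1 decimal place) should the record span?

433.3 mm

The record spans 143 years at 3.03 mm per year.
143 years at 3.03 mm/year gives 3.03 × 143 = 433.3 mm.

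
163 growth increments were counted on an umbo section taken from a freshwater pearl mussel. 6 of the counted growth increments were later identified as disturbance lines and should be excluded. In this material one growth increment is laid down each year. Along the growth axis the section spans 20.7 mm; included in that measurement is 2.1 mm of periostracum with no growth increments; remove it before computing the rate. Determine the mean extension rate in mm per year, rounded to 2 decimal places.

Correcting the raw count gives 163 − 6 = 157 true growth increments.
Removing the 2.1 mm offcut leaves 20.7 − 2.1 = 18.6 mm.
Mean rate = 18.6 mm / 157 years ≈ 0.12 mm per year.

0.12 mm per year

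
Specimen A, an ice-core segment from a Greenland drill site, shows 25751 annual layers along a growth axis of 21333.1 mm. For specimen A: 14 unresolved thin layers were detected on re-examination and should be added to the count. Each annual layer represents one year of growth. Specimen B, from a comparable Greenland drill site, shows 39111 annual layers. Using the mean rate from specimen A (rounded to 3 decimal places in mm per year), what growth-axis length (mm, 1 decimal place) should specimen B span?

Specimen A: correcting the raw count gives 25751 + 14 = 25765 true annual layers.
A: Extension rate ≈ 21333.1 / 25765 = 0.828 mm/yr.
Length of B = 0.828 × 39111 = 32383.9 mm.

32383.9 mm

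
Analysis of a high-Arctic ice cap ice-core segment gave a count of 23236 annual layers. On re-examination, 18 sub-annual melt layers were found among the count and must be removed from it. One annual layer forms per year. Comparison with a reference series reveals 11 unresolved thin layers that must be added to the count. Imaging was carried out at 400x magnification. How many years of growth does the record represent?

After corrections the count is 23236 − 18 + 11 = 23229 annual layers.
At one annual layer per year, that is 23229 years.

23229 years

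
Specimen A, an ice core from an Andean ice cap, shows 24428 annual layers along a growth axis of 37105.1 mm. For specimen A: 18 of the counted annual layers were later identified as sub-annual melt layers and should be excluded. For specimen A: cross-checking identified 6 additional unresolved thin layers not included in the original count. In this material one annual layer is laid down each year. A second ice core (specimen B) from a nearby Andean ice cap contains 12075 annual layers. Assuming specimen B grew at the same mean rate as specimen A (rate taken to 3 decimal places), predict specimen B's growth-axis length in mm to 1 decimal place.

18354.0 mm

Specimen A: after corrections the count is 24428 − 18 + 6 = 24416 annual layers.
A: 37105.1 mm over 24416 years gives 37105.1 / 24416 ≈ 1.520 mm per year.
Length of B = 1.520 × 12075 = 18354.0 mm.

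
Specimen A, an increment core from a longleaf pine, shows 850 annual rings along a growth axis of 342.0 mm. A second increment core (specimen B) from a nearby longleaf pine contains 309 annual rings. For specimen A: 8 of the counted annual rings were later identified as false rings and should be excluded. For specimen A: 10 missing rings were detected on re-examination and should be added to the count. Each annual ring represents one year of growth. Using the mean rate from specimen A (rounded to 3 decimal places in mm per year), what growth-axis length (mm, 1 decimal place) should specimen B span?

Specimen A: after corrections the count is 850 − 8 + 10 = 852 annual rings.
A: Extension rate ≈ 342.0 / 852 = 0.401 mm/yr.
For B, 0.401 mm/year × 309 years = 123.9 mm.

123.9 mm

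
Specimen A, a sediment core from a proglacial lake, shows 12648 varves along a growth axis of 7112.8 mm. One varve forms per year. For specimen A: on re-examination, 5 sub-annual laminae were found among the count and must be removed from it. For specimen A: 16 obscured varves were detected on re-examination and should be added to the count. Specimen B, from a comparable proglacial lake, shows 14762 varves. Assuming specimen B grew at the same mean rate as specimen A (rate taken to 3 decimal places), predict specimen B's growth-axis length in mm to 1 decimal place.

8296.2 mm

Specimen A: adjusted count: 12648 − 5 + 16 = 12659 varves.
A: 7112.8 mm over 12659 years gives 7112.8 / 12659 ≈ 0.562 mm/yr.
B's length ≈ 0.562 × 14762 = 8296.2 mm.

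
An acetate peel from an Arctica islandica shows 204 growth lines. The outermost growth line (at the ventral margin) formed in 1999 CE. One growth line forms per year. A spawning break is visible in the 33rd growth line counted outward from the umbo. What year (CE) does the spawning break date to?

1828 CE

204 − 33 = 171 growth lines lie beyond the spawning break toward the ventral margin.
1999 − 171 = 1828 CE.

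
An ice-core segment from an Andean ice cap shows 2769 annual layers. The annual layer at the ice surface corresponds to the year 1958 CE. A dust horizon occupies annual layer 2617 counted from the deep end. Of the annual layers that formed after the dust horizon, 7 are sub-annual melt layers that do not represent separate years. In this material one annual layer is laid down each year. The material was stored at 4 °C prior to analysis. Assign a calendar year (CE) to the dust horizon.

2769 − 2617 = 152 annual layers lie beyond the dust horizon toward the ice surface.
Removing the 7 false annual layers leaves 152 − 7 = 145 true annual layers beyond the dust horizon.
Counting back 145 years from 1958 CE places the dust horizon in 1958 − 145 = 1813 CE.

1813 CE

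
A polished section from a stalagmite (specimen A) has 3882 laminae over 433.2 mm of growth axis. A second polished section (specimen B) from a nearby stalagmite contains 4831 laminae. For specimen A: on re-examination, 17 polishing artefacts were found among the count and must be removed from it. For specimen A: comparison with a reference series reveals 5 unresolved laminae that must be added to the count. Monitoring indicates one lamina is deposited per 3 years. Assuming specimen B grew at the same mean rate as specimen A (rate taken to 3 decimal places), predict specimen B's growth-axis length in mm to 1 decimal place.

Specimen A: true lamina count = 3882 − 17 + 5 = 3870.
Specimen A: 3870 laminae at 3 years each span 3870 × 3 = 11610 years.
A: Mean rate = 433.2 mm / 11610 years ≈ 0.037 mm per year.
Specimen B: multiplying by 3 years per lamina: 4831 × 3 = 14493 years. B's length ≈ 0.037 × 14493 = 536.2 mm.

536.2 mm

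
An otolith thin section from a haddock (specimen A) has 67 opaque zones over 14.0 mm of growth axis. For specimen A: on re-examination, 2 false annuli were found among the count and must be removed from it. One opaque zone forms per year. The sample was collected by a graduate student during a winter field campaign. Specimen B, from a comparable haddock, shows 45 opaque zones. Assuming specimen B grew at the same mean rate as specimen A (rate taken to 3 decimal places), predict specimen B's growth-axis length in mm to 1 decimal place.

Specimen A: adjusted count: 67 − 2 = 65 opaque zones.
A: Extension rate ≈ 14.0 / 65 = 0.215 mm/year.
Length of B = 0.215 × 45 = 9.7 mm.

9.7 mm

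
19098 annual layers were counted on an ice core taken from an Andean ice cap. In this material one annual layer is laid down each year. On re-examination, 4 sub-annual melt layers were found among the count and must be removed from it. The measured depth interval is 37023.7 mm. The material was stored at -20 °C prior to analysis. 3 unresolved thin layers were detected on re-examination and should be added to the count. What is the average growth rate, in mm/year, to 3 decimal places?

After corrections the count is 19098 − 4 + 3 = 19097 annual layers.
37023.7 mm over 19097 years gives 37023.7 / 19097 ≈ 1.939 mm/year.

1.939 mm/year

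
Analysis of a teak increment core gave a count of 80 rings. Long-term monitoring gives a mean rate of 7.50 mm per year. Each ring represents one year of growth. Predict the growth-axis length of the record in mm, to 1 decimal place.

The record spans 80 years at 7.50 mm per year.
Length ≈ 7.50 × 80 = 600.0 mm.

600.0 mm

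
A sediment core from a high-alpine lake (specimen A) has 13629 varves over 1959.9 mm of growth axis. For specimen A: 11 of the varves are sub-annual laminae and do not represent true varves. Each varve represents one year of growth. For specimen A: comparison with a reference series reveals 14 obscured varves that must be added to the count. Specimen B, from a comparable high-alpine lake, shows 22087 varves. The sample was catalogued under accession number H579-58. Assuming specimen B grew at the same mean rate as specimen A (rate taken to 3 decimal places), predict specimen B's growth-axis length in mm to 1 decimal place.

Specimen A: true varve count = 13629 − 11 + 14 = 13632.
A: Mean rate = 1959.9 mm / 13632 years ≈ 0.144 mm per year.
For B, 0.144 mm/year × 22087 years = 3180.5 mm.

3180.5 mm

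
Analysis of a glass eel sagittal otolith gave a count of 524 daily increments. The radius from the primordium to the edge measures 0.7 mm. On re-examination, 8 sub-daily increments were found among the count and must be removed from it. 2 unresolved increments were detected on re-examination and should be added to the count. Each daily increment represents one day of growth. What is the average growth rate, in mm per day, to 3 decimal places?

0.001 mm per day

After corrections the count is 524 − 8 + 2 = 518 daily increments.
Mean rate = 0.7 mm / 518 days ≈ 0.001 mm per day.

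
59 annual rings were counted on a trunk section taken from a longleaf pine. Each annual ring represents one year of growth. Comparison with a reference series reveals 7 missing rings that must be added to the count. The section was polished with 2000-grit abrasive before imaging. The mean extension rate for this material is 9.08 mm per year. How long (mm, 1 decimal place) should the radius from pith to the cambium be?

599.3 mm

True annual ring count = 59 + 7 = 66.
Length ≈ 9.08 × 66 = 599.3 mm.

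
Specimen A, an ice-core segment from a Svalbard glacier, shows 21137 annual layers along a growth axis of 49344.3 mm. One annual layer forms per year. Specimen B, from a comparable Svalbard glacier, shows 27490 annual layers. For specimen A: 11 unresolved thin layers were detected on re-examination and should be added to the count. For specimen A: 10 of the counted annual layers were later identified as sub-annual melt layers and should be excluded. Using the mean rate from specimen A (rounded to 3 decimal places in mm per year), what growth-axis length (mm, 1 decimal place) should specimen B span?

Specimen A: after corrections the count is 21137 − 10 + 11 = 21138 annual layers.
A: Extension rate ≈ 49344.3 / 21138 = 2.334 mm/year.
B's length ≈ 2.334 × 27490 = 64161.7 mm.

64161.7 mm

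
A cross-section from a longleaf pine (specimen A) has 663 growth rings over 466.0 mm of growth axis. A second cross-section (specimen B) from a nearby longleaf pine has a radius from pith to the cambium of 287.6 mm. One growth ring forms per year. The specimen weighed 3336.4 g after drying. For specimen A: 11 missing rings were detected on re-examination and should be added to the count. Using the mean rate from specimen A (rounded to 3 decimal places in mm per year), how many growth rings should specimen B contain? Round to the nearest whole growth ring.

Specimen A: adjusted count: 663 + 11 = 674 growth rings.
A: Extension rate ≈ 466.0 / 674 = 0.691 mm/yr.
Specimen B: 287.6 mm / 0.691 mm per year = 416.21 years ≈ 416 growth rings.

416 growth rings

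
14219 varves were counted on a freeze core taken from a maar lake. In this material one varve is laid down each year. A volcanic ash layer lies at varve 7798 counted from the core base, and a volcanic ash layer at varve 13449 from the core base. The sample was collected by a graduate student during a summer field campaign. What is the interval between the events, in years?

Separation: 13449 − 7798 = 5651 varves.
One varve per year makes the interval 5651 years.

5651 yr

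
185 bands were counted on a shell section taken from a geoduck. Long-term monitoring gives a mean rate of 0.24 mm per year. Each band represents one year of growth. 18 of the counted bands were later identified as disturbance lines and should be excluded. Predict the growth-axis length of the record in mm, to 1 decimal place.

After corrections the count is 185 − 18 = 167 bands.
Predicted length = 0.24 mm/year × 167 years = 40.1 mm.

40.1 mm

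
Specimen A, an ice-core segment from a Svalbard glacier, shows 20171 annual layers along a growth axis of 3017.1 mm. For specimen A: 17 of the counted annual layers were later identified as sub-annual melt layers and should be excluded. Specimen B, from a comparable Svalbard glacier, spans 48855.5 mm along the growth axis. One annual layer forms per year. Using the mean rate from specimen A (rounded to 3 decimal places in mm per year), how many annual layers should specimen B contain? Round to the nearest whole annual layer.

Specimen A: true annual layer count = 20171 − 17 = 20154.
A: 3017.1 mm over 20154 years gives 3017.1 / 20154 ≈ 0.150 mm per year.
For B, 48855.5 / 0.150 = 325703.33 years ≈ 325703 annual layers.

325703 annual layers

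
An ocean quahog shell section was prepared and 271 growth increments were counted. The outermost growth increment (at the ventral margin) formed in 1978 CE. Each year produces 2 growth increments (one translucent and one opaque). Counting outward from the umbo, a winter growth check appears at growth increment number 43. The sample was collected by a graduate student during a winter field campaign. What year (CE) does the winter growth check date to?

Between growth increment 43 and the ventral margin there are 271 − 43 = 228 growth increments.
Dividing by 2 growth increments per year: 228 / 2 = 114 years.
The growth increment at the ventral margin is 1978 CE, so the winter growth check dates to 1978 − 114 = 1864 CE.

1864 CE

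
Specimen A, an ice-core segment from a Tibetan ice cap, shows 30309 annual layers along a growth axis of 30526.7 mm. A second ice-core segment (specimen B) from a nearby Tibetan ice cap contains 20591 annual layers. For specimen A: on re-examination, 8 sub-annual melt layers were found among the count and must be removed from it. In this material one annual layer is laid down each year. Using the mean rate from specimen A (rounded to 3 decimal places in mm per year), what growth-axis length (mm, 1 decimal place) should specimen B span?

Specimen A: correcting the raw count gives 30309 − 8 = 30301 true annual layers.
A: Extension rate ≈ 30526.7 / 30301 = 1.007 mm/yr.
B's length ≈ 1.007 × 20591 = 20735.1 mm.

20735.1 mm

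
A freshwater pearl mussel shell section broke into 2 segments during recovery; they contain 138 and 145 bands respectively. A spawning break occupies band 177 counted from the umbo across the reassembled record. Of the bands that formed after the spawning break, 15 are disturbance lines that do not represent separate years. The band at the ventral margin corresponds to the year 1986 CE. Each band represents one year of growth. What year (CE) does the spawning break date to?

Total bands = 138 + 145 = 283.
283 − 177 = 106 bands lie beyond the spawning break toward the ventral margin.
Excluding 15 false bands: 106 − 15 = 91.
The band at the ventral margin is 1986 CE, so the spawning break dates to 1986 − 91 = 1895 CE.

1895 CE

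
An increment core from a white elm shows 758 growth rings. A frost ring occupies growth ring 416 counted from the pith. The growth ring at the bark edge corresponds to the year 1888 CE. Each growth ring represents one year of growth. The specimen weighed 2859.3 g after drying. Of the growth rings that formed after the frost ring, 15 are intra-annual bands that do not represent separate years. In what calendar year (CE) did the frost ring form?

758 − 416 = 342 growth rings lie beyond the frost ring toward the bark edge.
Excluding 15 false growth rings: 342 − 15 = 327.
1888 − 327 = 1561 CE.

1561 CE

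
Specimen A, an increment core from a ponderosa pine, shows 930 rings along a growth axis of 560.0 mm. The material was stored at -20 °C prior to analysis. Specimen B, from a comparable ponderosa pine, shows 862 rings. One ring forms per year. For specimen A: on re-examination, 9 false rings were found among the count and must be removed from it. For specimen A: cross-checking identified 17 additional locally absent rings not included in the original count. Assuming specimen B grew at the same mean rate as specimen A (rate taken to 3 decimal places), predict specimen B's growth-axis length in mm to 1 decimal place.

Specimen A: after corrections the count is 930 − 9 + 17 = 938 rings.
A: Mean rate = 560.0 mm / 938 years ≈ 0.597 mm/yr.
Length of B = 0.597 × 862 = 514.6 mm.

514.6 mm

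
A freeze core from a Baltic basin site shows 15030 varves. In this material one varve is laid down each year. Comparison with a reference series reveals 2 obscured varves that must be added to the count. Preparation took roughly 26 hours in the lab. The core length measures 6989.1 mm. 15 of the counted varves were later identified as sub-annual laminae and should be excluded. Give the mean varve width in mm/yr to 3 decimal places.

After corrections the count is 15030 − 15 + 2 = 15017 varves.
Mean rate = 6989.1 mm / 15017 years ≈ 0.465 mm/yr.

0.465 mm/yr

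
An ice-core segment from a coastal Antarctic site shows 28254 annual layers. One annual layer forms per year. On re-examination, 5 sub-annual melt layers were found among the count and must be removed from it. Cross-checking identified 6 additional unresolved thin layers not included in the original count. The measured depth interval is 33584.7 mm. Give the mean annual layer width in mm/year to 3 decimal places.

1.189 mm/year

True annual layer count = 28254 − 5 + 6 = 28255.
Mean rate = 33584.7 mm / 28255 years ≈ 1.189 mm/year.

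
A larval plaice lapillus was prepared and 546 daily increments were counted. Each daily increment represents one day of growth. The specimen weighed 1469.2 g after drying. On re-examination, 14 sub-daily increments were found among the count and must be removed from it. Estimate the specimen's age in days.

After corrections the count is 546 − 14 = 532 daily increments.
With a one-to-one daily increment periodicity this is 532 days.

532 days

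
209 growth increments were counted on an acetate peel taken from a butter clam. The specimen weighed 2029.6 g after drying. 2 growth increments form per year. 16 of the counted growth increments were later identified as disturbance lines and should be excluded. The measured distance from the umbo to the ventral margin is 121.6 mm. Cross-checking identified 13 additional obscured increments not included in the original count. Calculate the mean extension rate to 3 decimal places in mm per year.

Correcting the raw count gives 209 − 16 + 13 = 206 true growth increments.
With 2 growth increments per year, 206 / 2 = 103 years.
Extension rate ≈ 121.6 / 103 = 1.181 mm per year.

1.181 mm per year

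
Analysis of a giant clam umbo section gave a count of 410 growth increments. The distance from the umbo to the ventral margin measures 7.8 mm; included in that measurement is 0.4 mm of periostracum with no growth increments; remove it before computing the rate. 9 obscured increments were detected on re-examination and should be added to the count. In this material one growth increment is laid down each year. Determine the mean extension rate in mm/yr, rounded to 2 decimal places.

True growth increment count = 410 + 9 = 419.
Removing the 0.4 mm offcut leaves 7.8 − 0.4 = 7.4 mm.
Mean rate = 7.4 mm / 419 years ≈ 0.02 mm/yr.

0.02 mm/yr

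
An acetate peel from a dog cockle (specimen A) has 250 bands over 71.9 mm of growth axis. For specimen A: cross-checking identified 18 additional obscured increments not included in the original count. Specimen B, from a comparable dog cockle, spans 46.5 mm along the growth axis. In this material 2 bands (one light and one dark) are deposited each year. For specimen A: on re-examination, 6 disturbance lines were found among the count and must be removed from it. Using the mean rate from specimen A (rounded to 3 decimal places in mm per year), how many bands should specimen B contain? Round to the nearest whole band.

Specimen A: after corrections the count is 250 − 6 + 18 = 262 bands.
Specimen A: 262 bands at 2 per year is 262 / 2 = 131 years.
A: Extension rate ≈ 71.9 / 131 = 0.549 mm/year.
Specimen B: 46.5 mm / 0.549 mm per year = 84.70 years; at 2 bands per year that is 84.70 × 2 ≈ 169 bands.

169 bands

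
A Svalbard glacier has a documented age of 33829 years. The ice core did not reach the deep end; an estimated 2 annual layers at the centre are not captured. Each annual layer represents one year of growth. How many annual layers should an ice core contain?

33827 annual layers

Expected annual layers over 33829 years: 33829.
Subtracting the 2 annual layers not captured gives 33829 − 2 = 33827 annual layers in the record.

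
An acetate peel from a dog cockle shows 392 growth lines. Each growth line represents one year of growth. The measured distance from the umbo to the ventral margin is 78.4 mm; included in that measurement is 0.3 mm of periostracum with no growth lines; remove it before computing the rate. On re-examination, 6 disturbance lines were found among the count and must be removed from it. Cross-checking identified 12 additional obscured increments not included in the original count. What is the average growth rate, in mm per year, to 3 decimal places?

After corrections the count is 392 − 6 + 12 = 398 growth lines.
Net length = 78.4 − 0.3 = 78.1 mm.
78.1 mm over 398 years gives 78.1 / 398 ≈ 0.196 mm per year.

0.196 mm per year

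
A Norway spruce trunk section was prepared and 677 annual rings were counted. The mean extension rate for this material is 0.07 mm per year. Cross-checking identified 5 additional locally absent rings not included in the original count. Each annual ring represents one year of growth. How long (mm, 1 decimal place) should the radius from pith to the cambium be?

Adjusted count: 677 + 5 = 682 annual rings.
Predicted length = 0.07 mm/year × 682 years = 47.7 mm.

47.7 mm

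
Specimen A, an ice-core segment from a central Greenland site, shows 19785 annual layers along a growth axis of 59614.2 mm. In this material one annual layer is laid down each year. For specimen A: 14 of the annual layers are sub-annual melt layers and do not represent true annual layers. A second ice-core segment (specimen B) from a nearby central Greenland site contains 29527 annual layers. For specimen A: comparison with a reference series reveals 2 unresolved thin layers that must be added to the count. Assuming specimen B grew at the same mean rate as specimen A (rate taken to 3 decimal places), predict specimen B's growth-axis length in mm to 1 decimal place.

89023.9 mm

Specimen A: correcting the raw count gives 19785 − 14 + 2 = 19773 true annual layers.
A: 59614.2 mm over 19773 years gives 59614.2 / 19773 ≈ 3.015 mm per year.
B's length ≈ 3.015 × 29527 = 89023.9 mm.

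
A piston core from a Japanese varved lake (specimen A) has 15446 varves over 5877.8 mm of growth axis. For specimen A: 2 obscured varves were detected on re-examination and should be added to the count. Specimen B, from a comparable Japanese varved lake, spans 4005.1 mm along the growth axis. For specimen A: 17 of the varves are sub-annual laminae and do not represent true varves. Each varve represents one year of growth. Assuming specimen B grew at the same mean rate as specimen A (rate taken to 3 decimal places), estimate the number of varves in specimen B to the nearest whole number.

Specimen A: adjusted count: 15446 − 17 + 2 = 15431 varves.
A: 5877.8 mm over 15431 years gives 5877.8 / 15431 ≈ 0.381 mm/yr.
B spans 4005.1 / 0.381 = 10512.07 years ≈ 10512 varves.

10512 varves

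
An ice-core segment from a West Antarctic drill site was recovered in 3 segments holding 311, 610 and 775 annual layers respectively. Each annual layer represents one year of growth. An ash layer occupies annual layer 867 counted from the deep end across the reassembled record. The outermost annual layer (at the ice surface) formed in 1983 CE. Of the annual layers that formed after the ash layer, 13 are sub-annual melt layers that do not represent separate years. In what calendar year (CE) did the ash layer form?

1167 CE

Total annual layers = 311 + 610 + 775 = 1696.
Between annual layer 867 and the ice surface there are 1696 − 867 = 829 annual layers.
Removing the 13 false annual layers leaves 829 − 13 = 816 true annual layers beyond the ash layer.
Counting back 816 years from 1983 CE places the ash layer in 1983 − 816 = 1167 CE.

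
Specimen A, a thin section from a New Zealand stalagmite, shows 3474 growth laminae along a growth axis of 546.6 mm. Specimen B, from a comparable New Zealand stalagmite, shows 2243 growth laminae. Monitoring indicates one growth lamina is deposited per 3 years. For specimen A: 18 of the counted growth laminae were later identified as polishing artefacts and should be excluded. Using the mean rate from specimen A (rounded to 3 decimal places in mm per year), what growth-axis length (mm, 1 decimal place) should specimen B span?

356.6 mm

Specimen A: true growth lamina count = 3474 − 18 = 3456.
Specimen A: 3456 growth laminae at 3 years each span 3456 × 3 = 10368 years.
A: 546.6 mm over 10368 years gives 546.6 / 10368 ≈ 0.053 mm/year.
Specimen B: 2243 growth laminae at 3 years each span 2243 × 3 = 6729 years. Length of B = 0.053 × 6729 = 356.6 mm.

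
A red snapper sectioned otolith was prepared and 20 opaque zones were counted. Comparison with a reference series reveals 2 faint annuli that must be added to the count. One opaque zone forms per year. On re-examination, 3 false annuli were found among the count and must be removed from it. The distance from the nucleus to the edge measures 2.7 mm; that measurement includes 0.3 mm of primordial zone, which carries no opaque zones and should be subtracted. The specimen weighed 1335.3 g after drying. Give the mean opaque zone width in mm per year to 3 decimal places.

0.126 mm per year

Correcting the raw count gives 20 − 3 + 2 = 19 true opaque zones.
Net length = 2.7 − 0.3 = 2.4 mm.
Mean rate = 2.4 mm / 19 years ≈ 0.126 mm per year.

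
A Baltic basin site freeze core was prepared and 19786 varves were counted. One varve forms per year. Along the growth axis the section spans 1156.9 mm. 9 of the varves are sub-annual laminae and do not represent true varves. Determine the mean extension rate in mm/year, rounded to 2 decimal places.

Correcting the raw count gives 19786 − 9 = 19777 true varves.
Extension rate ≈ 1156.9 / 19777 = 0.06 mm/year.

0.06 mm/year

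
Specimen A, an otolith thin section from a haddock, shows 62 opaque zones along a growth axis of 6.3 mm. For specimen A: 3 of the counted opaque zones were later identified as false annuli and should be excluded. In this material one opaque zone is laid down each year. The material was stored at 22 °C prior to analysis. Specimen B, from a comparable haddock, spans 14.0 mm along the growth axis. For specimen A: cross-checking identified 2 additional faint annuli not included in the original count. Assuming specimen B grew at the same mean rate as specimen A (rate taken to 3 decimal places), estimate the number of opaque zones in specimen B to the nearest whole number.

Specimen A: adjusted count: 62 − 3 + 2 = 61 opaque zones.
A: Mean rate = 6.3 mm / 61 years ≈ 0.103 mm/yr.
Specimen B: 14.0 mm / 0.103 mm per year = 135.92 years ≈ 136 opaque zones.

136 opaque zones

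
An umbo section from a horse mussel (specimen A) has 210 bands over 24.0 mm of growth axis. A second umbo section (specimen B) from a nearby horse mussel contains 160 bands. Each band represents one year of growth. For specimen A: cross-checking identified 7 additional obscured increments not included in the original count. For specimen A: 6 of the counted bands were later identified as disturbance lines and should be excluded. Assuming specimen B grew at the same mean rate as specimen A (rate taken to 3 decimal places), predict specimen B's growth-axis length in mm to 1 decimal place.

18.2 mm

Specimen A: correcting the raw count gives 210 − 6 + 7 = 211 true bands.
A: Mean rate = 24.0 mm / 211 years ≈ 0.114 mm/yr.
Length of B = 0.114 × 160 = 18.2 mm.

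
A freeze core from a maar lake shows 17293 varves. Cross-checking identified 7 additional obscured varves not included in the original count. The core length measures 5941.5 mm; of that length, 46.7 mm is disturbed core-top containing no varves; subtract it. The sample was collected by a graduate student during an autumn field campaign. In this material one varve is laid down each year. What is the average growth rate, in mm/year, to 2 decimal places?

0.34 mm/year

After corrections the count is 17293 + 7 = 17300 varves.
Removing the 46.7 mm offcut leaves 5941.5 − 46.7 = 5894.8 mm.
Extension rate ≈ 5894.8 / 17300 = 0.34 mm/year.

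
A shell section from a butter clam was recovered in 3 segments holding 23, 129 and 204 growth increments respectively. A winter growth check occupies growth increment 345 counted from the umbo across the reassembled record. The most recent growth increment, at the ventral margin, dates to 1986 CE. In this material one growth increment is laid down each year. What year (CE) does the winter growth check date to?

1975 CE

Total growth increments = 23 + 129 + 204 = 356.
356 − 345 = 11 growth increments lie beyond the winter growth check toward the ventral margin.
The growth increment at the ventral margin is 1986 CE, so the winter growth check dates to 1986 − 11 = 1975 CE.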